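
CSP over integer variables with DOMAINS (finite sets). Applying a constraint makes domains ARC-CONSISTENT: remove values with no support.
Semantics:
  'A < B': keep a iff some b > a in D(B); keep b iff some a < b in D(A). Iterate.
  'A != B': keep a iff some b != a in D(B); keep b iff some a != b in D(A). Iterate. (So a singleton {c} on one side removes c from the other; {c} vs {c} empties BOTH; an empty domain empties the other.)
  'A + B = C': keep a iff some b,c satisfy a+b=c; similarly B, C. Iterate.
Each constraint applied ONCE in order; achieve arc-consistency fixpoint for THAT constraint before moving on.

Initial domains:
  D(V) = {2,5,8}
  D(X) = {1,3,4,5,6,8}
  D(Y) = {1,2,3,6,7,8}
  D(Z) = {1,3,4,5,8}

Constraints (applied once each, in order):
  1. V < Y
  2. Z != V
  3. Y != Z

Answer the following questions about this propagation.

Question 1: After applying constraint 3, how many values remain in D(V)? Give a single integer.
Constraint 1 (V < Y) on D(V)={2,5,8} D(Y)={1,2,3,6,7,8}: V {2,5,8}->{2,5}; Y {1,2,3,6,7,8}->{3,6,7,8}
Constraint 2 (Z != V) on D(Z)={1,3,4,5,8} D(V)={2,5}: no change
Constraint 3 (Y != Z) on D(Y)={3,6,7,8} D(Z)={1,3,4,5,8}: no change
So after constraint 3: D(V)={2,5}, size = 2

Answer: 2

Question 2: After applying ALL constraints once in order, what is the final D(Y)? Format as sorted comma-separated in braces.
Constraint 1 (V < Y) on D(V)={2,5,8} D(Y)={1,2,3,6,7,8}: V {2,5,8}->{2,5}; Y {1,2,3,6,7,8}->{3,6,7,8}
Constraint 2 (Z != V) on D(Z)={1,3,4,5,8} D(V)={2,5}: no change
Constraint 3 (Y != Z) on D(Y)={3,6,7,8} D(Z)={1,3,4,5,8}: no change
So after all 3 constraints: D(Y) = {3,6,7,8}

Answer: {3,6,7,8}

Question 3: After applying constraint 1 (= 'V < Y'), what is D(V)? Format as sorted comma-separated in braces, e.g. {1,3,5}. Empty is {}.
Constraint 1 (V < Y) on D(V)={2,5,8} D(Y)={1,2,3,6,7,8}: V {2,5,8}->{2,5}; Y {1,2,3,6,7,8}->{3,6,7,8}
So after constraint 1: D(V) = {2,5}

Answer: {2,5}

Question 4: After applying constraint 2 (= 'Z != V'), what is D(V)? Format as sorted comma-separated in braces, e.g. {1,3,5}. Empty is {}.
Constraint 1 (V < Y) on D(V)={2,5,8} D(Y)={1,2,3,6,7,8}: V {2,5,8}->{2,5}; Y {1,2,3,6,7,8}->{3,6,7,8}
Constraint 2 (Z != V) on D(Z)={1,3,4,5,8} D(V)={2,5}: no change
So after constraint 2: D(V) = {2,5}

Answer: {2,5}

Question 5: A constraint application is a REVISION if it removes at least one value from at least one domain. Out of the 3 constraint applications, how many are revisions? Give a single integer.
Answer: 1

Derivation:
Constraint 1 (V < Y) on D(V)={2,5,8} D(Y)={1,2,3,6,7,8}: V {2,5,8}->{2,5}; Y {1,2,3,6,7,8}->{3,6,7,8} => REVISION
Constraint 2 (Z != V) on D(Z)={1,3,4,5,8} D(V)={2,5}: no change => not a revision
Constraint 3 (Y != Z) on D(Y)={3,6,7,8} D(Z)={1,3,4,5,8}: no change => not a revision
Total revisions = 1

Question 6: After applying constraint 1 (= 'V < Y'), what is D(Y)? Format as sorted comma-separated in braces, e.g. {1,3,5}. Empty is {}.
Constraint 1 (V < Y) on D(V)={2,5,8} D(Y)={1,2,3,6,7,8}: V {2,5,8}->{2,5}; Y {1,2,3,6,7,8}->{3,6,7,8}
So after constraint 1: D(Y) = {3,6,7,8}

Answer: {3,6,7,8}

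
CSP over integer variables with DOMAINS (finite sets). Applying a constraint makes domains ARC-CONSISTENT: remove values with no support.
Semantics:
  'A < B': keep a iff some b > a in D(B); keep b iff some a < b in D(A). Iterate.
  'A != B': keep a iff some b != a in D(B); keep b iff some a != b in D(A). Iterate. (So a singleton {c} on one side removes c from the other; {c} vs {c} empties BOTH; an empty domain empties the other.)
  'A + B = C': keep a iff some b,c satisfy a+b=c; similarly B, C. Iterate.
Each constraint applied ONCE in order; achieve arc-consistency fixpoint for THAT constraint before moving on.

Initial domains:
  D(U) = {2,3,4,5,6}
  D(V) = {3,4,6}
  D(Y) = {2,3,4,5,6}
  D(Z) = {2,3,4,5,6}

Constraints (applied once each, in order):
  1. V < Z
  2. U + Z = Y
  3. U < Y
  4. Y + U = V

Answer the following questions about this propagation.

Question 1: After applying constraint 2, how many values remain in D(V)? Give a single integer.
Answer: 2

Derivation:
Constraint 1 (V < Z) on D(V)={3,4,6} D(Z)={2,3,4,5,6}: V {3,4,6}->{3,4}; Z {2,3,4,5,6}->{4,5,6}
Constraint 2 (U + Z = Y) on D(U)={2,3,4,5,6} D(Z)={4,5,6} D(Y)={2,3,4,5,6}: U {2,3,4,5,6}->{2}; Z {4,5,6}->{4}; Y {2,3,4,5,6}->{6}
So after constraint 2: D(V)={3,4}, size = 2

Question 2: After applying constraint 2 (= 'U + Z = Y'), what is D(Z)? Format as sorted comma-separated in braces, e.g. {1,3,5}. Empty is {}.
Constraint 1 (V < Z) on D(V)={3,4,6} D(Z)={2,3,4,5,6}: V {3,4,6}->{3,4}; Z {2,3,4,5,6}->{4,5,6}
Constraint 2 (U + Z = Y) on D(U)={2,3,4,5,6} D(Z)={4,5,6} D(Y)={2,3,4,5,6}: U {2,3,4,5,6}->{2}; Z {4,5,6}->{4}; Y {2,3,4,5,6}->{6}
So after constraint 2: D(Z) = {4}

Answer: {4}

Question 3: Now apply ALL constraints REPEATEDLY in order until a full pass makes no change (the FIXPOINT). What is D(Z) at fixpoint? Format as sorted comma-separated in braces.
pass 0 (initial): D(Z)={2,3,4,5,6}
pass 1: U {2,3,4,5,6}->{}; V {3,4,6}->{}; Y {2,3,4,5,6}->{}; Z {2,3,4,5,6}->{4}
pass 2: Z {4}->{}
pass 3: no change
Fixpoint after 3 passes: D(Z) = {}

Answer: {}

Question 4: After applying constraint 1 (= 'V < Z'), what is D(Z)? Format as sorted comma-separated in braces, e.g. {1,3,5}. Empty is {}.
Constraint 1 (V < Z) on D(V)={3,4,6} D(Z)={2,3,4,5,6}: V {3,4,6}->{3,4}; Z {2,3,4,5,6}->{4,5,6}
So after constraint 1: D(Z) = {4,5,6}

Answer: {4,5,6}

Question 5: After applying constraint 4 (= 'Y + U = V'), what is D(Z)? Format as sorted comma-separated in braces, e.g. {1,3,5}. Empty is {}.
Answer: {4}

Derivation:
Constraint 1 (V < Z) on D(V)={3,4,6} D(Z)={2,3,4,5,6}: V {3,4,6}->{3,4}; Z {2,3,4,5,6}->{4,5,6}
Constraint 2 (U + Z = Y) on D(U)={2,3,4,5,6} D(Z)={4,5,6} D(Y)={2,3,4,5,6}: U {2,3,4,5,6}->{2}; Z {4,5,6}->{4}; Y {2,3,4,5,6}->{6}
Constraint 3 (U < Y) on D(U)={2} D(Y)={6}: no change
Constraint 4 (Y + U = V) on D(Y)={6} D(U)={2} D(V)={3,4}: Y {6}->{}; U {2}->{}; V {3,4}->{}
So after constraint 4: D(Z) = {4}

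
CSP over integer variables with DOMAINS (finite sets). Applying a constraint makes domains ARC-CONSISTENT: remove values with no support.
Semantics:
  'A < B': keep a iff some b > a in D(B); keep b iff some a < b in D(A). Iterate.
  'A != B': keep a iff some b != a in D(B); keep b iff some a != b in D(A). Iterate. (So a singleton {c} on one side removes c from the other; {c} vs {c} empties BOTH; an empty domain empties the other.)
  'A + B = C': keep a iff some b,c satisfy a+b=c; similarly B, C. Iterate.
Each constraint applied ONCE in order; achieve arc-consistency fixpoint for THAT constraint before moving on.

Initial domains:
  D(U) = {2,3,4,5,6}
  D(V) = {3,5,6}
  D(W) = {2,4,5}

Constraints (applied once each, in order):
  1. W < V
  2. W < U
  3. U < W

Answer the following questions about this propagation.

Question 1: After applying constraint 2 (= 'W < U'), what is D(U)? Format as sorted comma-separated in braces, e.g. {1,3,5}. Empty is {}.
Answer: {3,4,5,6}

Derivation:
Constraint 1 (W < V) on D(W)={2,4,5} D(V)={3,5,6}: no change
Constraint 2 (W < U) on D(W)={2,4,5} D(U)={2,3,4,5,6}: U {2,3,4,5,6}->{3,4,5,6}
So after constraint 2: D(U) = {3,4,5,6}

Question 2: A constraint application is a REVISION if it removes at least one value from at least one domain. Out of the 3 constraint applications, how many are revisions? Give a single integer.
Constraint 1 (W < V) on D(W)={2,4,5} D(V)={3,5,6}: no change => not a revision
Constraint 2 (W < U) on D(W)={2,4,5} D(U)={2,3,4,5,6}: U {2,3,4,5,6}->{3,4,5,6} => REVISION
Constraint 3 (U < W) on D(U)={3,4,5,6} D(W)={2,4,5}: U {3,4,5,6}->{3,4}; W {2,4,5}->{4,5} => REVISION
Total revisions = 2

Answer: 2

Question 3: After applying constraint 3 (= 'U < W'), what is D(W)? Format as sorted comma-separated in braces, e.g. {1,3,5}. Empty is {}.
Answer: {4,5}

Derivation:
Constraint 1 (W < V) on D(W)={2,4,5} D(V)={3,5,6}: no change
Constraint 2 (W < U) on D(W)={2,4,5} D(U)={2,3,4,5,6}: U {2,3,4,5,6}->{3,4,5,6}
Constraint 3 (U < W) on D(U)={3,4,5,6} D(W)={2,4,5}: U {3,4,5,6}->{3,4}; W {2,4,5}->{4,5}
So after constraint 3: D(W) = {4,5}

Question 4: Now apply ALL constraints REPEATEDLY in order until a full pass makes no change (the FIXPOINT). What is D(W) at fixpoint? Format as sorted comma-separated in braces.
pass 0 (initial): D(W)={2,4,5}
pass 1: U {2,3,4,5,6}->{3,4}; W {2,4,5}->{4,5}
pass 2: U {3,4}->{}; V {3,5,6}->{5,6}; W {4,5}->{}
pass 3: V {5,6}->{}
pass 4: no change
Fixpoint after 4 passes: D(W) = {}

Answer: {}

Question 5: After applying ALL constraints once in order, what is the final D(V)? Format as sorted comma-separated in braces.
Constraint 1 (W < V) on D(W)={2,4,5} D(V)={3,5,6}: no change
Constraint 2 (W < U) on D(W)={2,4,5} D(U)={2,3,4,5,6}: U {2,3,4,5,6}->{3,4,5,6}
Constraint 3 (U < W) on D(U)={3,4,5,6} D(W)={2,4,5}: U {3,4,5,6}->{3,4}; W {2,4,5}->{4,5}
So after all 3 constraints: D(V) = {3,5,6}

Answer: {3,5,6}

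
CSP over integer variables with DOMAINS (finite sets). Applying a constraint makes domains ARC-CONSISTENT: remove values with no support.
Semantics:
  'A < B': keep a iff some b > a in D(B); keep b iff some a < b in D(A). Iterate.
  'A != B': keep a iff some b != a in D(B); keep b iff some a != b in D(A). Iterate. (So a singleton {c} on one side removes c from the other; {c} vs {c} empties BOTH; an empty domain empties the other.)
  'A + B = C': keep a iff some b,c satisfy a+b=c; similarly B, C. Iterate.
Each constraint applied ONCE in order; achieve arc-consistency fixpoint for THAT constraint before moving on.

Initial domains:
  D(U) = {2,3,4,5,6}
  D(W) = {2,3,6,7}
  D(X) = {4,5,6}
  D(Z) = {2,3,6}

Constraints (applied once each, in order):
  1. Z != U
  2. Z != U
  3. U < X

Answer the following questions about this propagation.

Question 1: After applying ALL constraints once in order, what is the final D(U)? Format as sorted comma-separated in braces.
Answer: {2,3,4,5}

Derivation:
Constraint 1 (Z != U) on D(Z)={2,3,6} D(U)={2,3,4,5,6}: no change
Constraint 2 (Z != U) on D(Z)={2,3,6} D(U)={2,3,4,5,6}: no change
Constraint 3 (U < X) on D(U)={2,3,4,5,6} D(X)={4,5,6}: U {2,3,4,5,6}->{2,3,4,5}
So after all 3 constraints: D(U) = {2,3,4,5}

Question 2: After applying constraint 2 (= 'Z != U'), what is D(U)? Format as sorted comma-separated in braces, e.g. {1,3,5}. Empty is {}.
Constraint 1 (Z != U) on D(Z)={2,3,6} D(U)={2,3,4,5,6}: no change
Constraint 2 (Z != U) on D(Z)={2,3,6} D(U)={2,3,4,5,6}: no change
So after constraint 2: D(U) = {2,3,4,5,6}

Answer: {2,3,4,5,6}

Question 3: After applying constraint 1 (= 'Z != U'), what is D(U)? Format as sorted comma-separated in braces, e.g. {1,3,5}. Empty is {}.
Constraint 1 (Z != U) on D(Z)={2,3,6} D(U)={2,3,4,5,6}: no change
So after constraint 1: D(U) = {2,3,4,5,6}

Answer: {2,3,4,5,6}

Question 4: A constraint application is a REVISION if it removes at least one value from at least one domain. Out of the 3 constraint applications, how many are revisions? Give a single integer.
Constraint 1 (Z != U) on D(Z)={2,3,6} D(U)={2,3,4,5,6}: no change => not a revision
Constraint 2 (Z != U) on D(Z)={2,3,6} D(U)={2,3,4,5,6}: no change => not a revision
Constraint 3 (U < X) on D(U)={2,3,4,5,6} D(X)={4,5,6}: U {2,3,4,5,6}->{2,3,4,5} => REVISION
Total revisions = 1

Answer: 1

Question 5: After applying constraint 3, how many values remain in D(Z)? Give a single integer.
Constraint 1 (Z != U) on D(Z)={2,3,6} D(U)={2,3,4,5,6}: no change
Constraint 2 (Z != U) on D(Z)={2,3,6} D(U)={2,3,4,5,6}: no change
Constraint 3 (U < X) on D(U)={2,3,4,5,6} D(X)={4,5,6}: U {2,3,4,5,6}->{2,3,4,5}
So after constraint 3: D(Z)={2,3,6}, size = 3

Answer: 3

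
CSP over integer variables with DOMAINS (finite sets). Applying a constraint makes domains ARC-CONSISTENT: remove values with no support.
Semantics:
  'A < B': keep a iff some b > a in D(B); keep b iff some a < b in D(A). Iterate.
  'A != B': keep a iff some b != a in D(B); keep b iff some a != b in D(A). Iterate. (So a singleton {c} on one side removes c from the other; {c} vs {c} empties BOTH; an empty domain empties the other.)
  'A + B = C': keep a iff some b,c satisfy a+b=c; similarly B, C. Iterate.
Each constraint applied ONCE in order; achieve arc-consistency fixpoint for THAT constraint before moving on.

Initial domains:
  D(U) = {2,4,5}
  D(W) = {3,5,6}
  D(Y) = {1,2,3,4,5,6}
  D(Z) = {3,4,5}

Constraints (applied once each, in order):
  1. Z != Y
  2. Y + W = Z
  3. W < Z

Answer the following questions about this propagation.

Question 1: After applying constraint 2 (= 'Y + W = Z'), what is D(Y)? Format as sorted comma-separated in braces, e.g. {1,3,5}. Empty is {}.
Answer: {1,2}

Derivation:
Constraint 1 (Z != Y) on D(Z)={3,4,5} D(Y)={1,2,3,4,5,6}: no change
Constraint 2 (Y + W = Z) on D(Y)={1,2,3,4,5,6} D(W)={3,5,6} D(Z)={3,4,5}: Y {1,2,3,4,5,6}->{1,2}; W {3,5,6}->{3}; Z {3,4,5}->{4,5}
So after constraint 2: D(Y) = {1,2}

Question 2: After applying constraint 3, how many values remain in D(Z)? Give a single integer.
Answer: 2

Derivation:
Constraint 1 (Z != Y) on D(Z)={3,4,5} D(Y)={1,2,3,4,5,6}: no change
Constraint 2 (Y + W = Z) on D(Y)={1,2,3,4,5,6} D(W)={3,5,6} D(Z)={3,4,5}: Y {1,2,3,4,5,6}->{1,2}; W {3,5,6}->{3}; Z {3,4,5}->{4,5}
Constraint 3 (W < Z) on D(W)={3} D(Z)={4,5}: no change
So after constraint 3: D(Z)={4,5}, size = 2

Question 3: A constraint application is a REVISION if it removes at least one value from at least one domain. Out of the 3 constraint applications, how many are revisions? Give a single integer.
Answer: 1

Derivation:
Constraint 1 (Z != Y) on D(Z)={3,4,5} D(Y)={1,2,3,4,5,6}: no change => not a revision
Constraint 2 (Y + W = Z) on D(Y)={1,2,3,4,5,6} D(W)={3,5,6} D(Z)={3,4,5}: Y {1,2,3,4,5,6}->{1,2}; W {3,5,6}->{3}; Z {3,4,5}->{4,5} => REVISION
Constraint 3 (W < Z) on D(W)={3} D(Z)={4,5}: no change => not a revision
Total revisions = 1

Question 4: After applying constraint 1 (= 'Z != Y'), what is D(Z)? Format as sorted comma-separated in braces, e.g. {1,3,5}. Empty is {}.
Answer: {3,4,5}

Derivation:
Constraint 1 (Z != Y) on D(Z)={3,4,5} D(Y)={1,2,3,4,5,6}: no change
So after constraint 1: D(Z) = {3,4,5}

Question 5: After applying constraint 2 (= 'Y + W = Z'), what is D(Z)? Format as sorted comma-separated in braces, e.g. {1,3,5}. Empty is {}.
Answer: {4,5}

Derivation:
Constraint 1 (Z != Y) on D(Z)={3,4,5} D(Y)={1,2,3,4,5,6}: no change
Constraint 2 (Y + W = Z) on D(Y)={1,2,3,4,5,6} D(W)={3,5,6} D(Z)={3,4,5}: Y {1,2,3,4,5,6}->{1,2}; W {3,5,6}->{3}; Z {3,4,5}->{4,5}
So after constraint 2: D(Z) = {4,5}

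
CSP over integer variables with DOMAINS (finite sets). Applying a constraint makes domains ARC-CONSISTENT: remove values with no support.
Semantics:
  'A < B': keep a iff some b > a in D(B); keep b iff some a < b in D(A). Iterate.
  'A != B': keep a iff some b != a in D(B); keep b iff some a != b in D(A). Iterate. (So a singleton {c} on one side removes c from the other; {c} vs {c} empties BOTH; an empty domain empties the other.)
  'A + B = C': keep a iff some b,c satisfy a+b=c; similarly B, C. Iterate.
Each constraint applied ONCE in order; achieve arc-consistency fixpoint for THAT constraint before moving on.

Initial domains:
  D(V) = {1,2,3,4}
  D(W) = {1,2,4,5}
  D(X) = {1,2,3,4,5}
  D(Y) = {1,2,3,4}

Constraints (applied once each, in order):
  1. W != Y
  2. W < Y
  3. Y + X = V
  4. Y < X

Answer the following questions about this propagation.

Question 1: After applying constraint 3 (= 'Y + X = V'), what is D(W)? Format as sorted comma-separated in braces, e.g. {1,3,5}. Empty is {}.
Answer: {1,2}

Derivation:
Constraint 1 (W != Y) on D(W)={1,2,4,5} D(Y)={1,2,3,4}: no change
Constraint 2 (W < Y) on D(W)={1,2,4,5} D(Y)={1,2,3,4}: W {1,2,4,5}->{1,2}; Y {1,2,3,4}->{2,3,4}
Constraint 3 (Y + X = V) on D(Y)={2,3,4} D(X)={1,2,3,4,5} D(V)={1,2,3,4}: Y {2,3,4}->{2,3}; X {1,2,3,4,5}->{1,2}; V {1,2,3,4}->{3,4}
So after constraint 3: D(W) = {1,2}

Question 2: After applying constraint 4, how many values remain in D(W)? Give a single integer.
Constraint 1 (W != Y) on D(W)={1,2,4,5} D(Y)={1,2,3,4}: no change
Constraint 2 (W < Y) on D(W)={1,2,4,5} D(Y)={1,2,3,4}: W {1,2,4,5}->{1,2}; Y {1,2,3,4}->{2,3,4}
Constraint 3 (Y + X = V) on D(Y)={2,3,4} D(X)={1,2,3,4,5} D(V)={1,2,3,4}: Y {2,3,4}->{2,3}; X {1,2,3,4,5}->{1,2}; V {1,2,3,4}->{3,4}
Constraint 4 (Y < X) on D(Y)={2,3} D(X)={1,2}: Y {2,3}->{}; X {1,2}->{}
So after constraint 4: D(W)={1,2}, size = 2

Answer: 2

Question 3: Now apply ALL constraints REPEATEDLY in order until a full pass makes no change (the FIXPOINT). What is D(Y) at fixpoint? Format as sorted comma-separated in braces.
Answer: {}

Derivation:
pass 0 (initial): D(Y)={1,2,3,4}
pass 1: V {1,2,3,4}->{3,4}; W {1,2,4,5}->{1,2}; X {1,2,3,4,5}->{}; Y {1,2,3,4}->{}
pass 2: V {3,4}->{}; W {1,2}->{}
pass 3: no change
Fixpoint after 3 passes: D(Y) = {}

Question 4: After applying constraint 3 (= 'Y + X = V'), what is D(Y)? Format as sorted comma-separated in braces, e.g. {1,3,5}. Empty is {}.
Answer: {2,3}

Derivation:
Constraint 1 (W != Y) on D(W)={1,2,4,5} D(Y)={1,2,3,4}: no change
Constraint 2 (W < Y) on D(W)={1,2,4,5} D(Y)={1,2,3,4}: W {1,2,4,5}->{1,2}; Y {1,2,3,4}->{2,3,4}
Constraint 3 (Y + X = V) on D(Y)={2,3,4} D(X)={1,2,3,4,5} D(V)={1,2,3,4}: Y {2,3,4}->{2,3}; X {1,2,3,4,5}->{1,2}; V {1,2,3,4}->{3,4}
So after constraint 3: D(Y) = {2,3}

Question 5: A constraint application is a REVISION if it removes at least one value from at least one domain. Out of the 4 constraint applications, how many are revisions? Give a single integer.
Answer: 3

Derivation:
Constraint 1 (W != Y) on D(W)={1,2,4,5} D(Y)={1,2,3,4}: no change => not a revision
Constraint 2 (W < Y) on D(W)={1,2,4,5} D(Y)={1,2,3,4}: W {1,2,4,5}->{1,2}; Y {1,2,3,4}->{2,3,4} => REVISION
Constraint 3 (Y + X = V) on D(Y)={2,3,4} D(X)={1,2,3,4,5} D(V)={1,2,3,4}: Y {2,3,4}->{2,3}; X {1,2,3,4,5}->{1,2}; V {1,2,3,4}->{3,4} => REVISION
Constraint 4 (Y < X) on D(Y)={2,3} D(X)={1,2}: Y {2,3}->{}; X {1,2}->{} => REVISION
Total revisions = 3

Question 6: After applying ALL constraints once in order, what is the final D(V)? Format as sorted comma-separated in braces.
Answer: {3,4}

Derivation:
Constraint 1 (W != Y) on D(W)={1,2,4,5} D(Y)={1,2,3,4}: no change
Constraint 2 (W < Y) on D(W)={1,2,4,5} D(Y)={1,2,3,4}: W {1,2,4,5}->{1,2}; Y {1,2,3,4}->{2,3,4}
Constraint 3 (Y + X = V) on D(Y)={2,3,4} D(X)={1,2,3,4,5} D(V)={1,2,3,4}: Y {2,3,4}->{2,3}; X {1,2,3,4,5}->{1,2}; V {1,2,3,4}->{3,4}
Constraint 4 (Y < X) on D(Y)={2,3} D(X)={1,2}: Y {2,3}->{}; X {1,2}->{}
So after all 4 constraints: D(V) = {3,4}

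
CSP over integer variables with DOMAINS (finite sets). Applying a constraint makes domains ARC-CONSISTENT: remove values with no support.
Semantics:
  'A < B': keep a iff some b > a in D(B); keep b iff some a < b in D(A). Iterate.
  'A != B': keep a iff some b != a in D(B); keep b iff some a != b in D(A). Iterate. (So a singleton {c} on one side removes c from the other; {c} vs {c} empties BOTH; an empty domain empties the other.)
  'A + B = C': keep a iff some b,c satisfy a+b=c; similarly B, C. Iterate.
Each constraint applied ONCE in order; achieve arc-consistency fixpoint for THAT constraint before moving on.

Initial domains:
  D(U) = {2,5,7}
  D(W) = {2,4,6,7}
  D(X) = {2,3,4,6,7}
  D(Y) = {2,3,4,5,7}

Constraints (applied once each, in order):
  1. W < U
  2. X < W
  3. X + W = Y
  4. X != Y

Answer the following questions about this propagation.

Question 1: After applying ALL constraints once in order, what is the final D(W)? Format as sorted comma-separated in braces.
Constraint 1 (W < U) on D(W)={2,4,6,7} D(U)={2,5,7}: W {2,4,6,7}->{2,4,6}; U {2,5,7}->{5,7}
Constraint 2 (X < W) on D(X)={2,3,4,6,7} D(W)={2,4,6}: X {2,3,4,6,7}->{2,3,4}; W {2,4,6}->{4,6}
Constraint 3 (X + W = Y) on D(X)={2,3,4} D(W)={4,6} D(Y)={2,3,4,5,7}: X {2,3,4}->{3}; W {4,6}->{4}; Y {2,3,4,5,7}->{7}
Constraint 4 (X != Y) on D(X)={3} D(Y)={7}: no change
So after all 4 constraints: D(W) = {4}

Answer: {4}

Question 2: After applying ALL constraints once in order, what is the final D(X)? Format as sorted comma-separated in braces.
Answer: {3}

Derivation:
Constraint 1 (W < U) on D(W)={2,4,6,7} D(U)={2,5,7}: W {2,4,6,7}->{2,4,6}; U {2,5,7}->{5,7}
Constraint 2 (X < W) on D(X)={2,3,4,6,7} D(W)={2,4,6}: X {2,3,4,6,7}->{2,3,4}; W {2,4,6}->{4,6}
Constraint 3 (X + W = Y) on D(X)={2,3,4} D(W)={4,6} D(Y)={2,3,4,5,7}: X {2,3,4}->{3}; W {4,6}->{4}; Y {2,3,4,5,7}->{7}
Constraint 4 (X != Y) on D(X)={3} D(Y)={7}: no change
So after all 4 constraints: D(X) = {3}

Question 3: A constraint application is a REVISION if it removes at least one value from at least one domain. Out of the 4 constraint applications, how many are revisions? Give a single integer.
Constraint 1 (W < U) on D(W)={2,4,6,7} D(U)={2,5,7}: W {2,4,6,7}->{2,4,6}; U {2,5,7}->{5,7} => REVISION
Constraint 2 (X < W) on D(X)={2,3,4,6,7} D(W)={2,4,6}: X {2,3,4,6,7}->{2,3,4}; W {2,4,6}->{4,6} => REVISION
Constraint 3 (X + W = Y) on D(X)={2,3,4} D(W)={4,6} D(Y)={2,3,4,5,7}: X {2,3,4}->{3}; W {4,6}->{4}; Y {2,3,4,5,7}->{7} => REVISION
Constraint 4 (X != Y) on D(X)={3} D(Y)={7}: no change => not a revision
Total revisions = 3

Answer: 3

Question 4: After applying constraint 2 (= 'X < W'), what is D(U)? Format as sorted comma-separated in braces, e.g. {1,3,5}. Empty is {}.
Answer: {5,7}

Derivation:
Constraint 1 (W < U) on D(W)={2,4,6,7} D(U)={2,5,7}: W {2,4,6,7}->{2,4,6}; U {2,5,7}->{5,7}
Constraint 2 (X < W) on D(X)={2,3,4,6,7} D(W)={2,4,6}: X {2,3,4,6,7}->{2,3,4}; W {2,4,6}->{4,6}
So after constraint 2: D(U) = {5,7}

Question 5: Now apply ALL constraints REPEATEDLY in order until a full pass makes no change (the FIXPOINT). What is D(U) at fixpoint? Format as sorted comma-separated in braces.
pass 0 (initial): D(U)={2,5,7}
pass 1: U {2,5,7}->{5,7}; W {2,4,6,7}->{4}; X {2,3,4,6,7}->{3}; Y {2,3,4,5,7}->{7}
pass 2: no change
Fixpoint after 2 passes: D(U) = {5,7}

Answer: {5,7}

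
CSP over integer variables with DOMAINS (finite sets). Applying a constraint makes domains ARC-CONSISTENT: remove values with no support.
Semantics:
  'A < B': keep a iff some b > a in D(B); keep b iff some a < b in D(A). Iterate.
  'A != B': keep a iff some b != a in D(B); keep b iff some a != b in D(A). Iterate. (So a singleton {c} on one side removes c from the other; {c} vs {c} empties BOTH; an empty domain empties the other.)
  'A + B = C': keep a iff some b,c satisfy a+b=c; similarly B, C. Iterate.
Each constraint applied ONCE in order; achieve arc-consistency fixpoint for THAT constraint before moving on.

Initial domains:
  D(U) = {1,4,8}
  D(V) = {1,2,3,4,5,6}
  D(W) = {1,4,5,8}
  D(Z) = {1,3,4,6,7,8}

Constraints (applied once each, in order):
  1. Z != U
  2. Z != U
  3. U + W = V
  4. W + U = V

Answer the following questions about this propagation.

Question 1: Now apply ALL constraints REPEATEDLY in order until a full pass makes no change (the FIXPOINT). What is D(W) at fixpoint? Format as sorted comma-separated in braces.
pass 0 (initial): D(W)={1,4,5,8}
pass 1: U {1,4,8}->{1,4}; V {1,2,3,4,5,6}->{2,5,6}; W {1,4,5,8}->{1,4,5}
pass 2: no change
Fixpoint after 2 passes: D(W) = {1,4,5}

Answer: {1,4,5}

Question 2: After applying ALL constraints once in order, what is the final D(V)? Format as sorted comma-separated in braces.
Answer: {2,5,6}

Derivation:
Constraint 1 (Z != U) on D(Z)={1,3,4,6,7,8} D(U)={1,4,8}: no change
Constraint 2 (Z != U) on D(Z)={1,3,4,6,7,8} D(U)={1,4,8}: no change
Constraint 3 (U + W = V) on D(U)={1,4,8} D(W)={1,4,5,8} D(V)={1,2,3,4,5,6}: U {1,4,8}->{1,4}; W {1,4,5,8}->{1,4,5}; V {1,2,3,4,5,6}->{2,5,6}
Constraint 4 (W + U = V) on D(W)={1,4,5} D(U)={1,4} D(V)={2,5,6}: no change
So after all 4 constraints: D(V) = {2,5,6}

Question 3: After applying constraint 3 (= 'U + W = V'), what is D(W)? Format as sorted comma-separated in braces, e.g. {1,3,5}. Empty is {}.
Constraint 1 (Z != U) on D(Z)={1,3,4,6,7,8} D(U)={1,4,8}: no change
Constraint 2 (Z != U) on D(Z)={1,3,4,6,7,8} D(U)={1,4,8}: no change
Constraint 3 (U + W = V) on D(U)={1,4,8} D(W)={1,4,5,8} D(V)={1,2,3,4,5,6}: U {1,4,8}->{1,4}; W {1,4,5,8}->{1,4,5}; V {1,2,3,4,5,6}->{2,5,6}
So after constraint 3: D(W) = {1,4,5}

Answer: {1,4,5}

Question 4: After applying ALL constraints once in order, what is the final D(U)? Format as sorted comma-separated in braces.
Constraint 1 (Z != U) on D(Z)={1,3,4,6,7,8} D(U)={1,4,8}: no change
Constraint 2 (Z != U) on D(Z)={1,3,4,6,7,8} D(U)={1,4,8}: no change
Constraint 3 (U + W = V) on D(U)={1,4,8} D(W)={1,4,5,8} D(V)={1,2,3,4,5,6}: U {1,4,8}->{1,4}; W {1,4,5,8}->{1,4,5}; V {1,2,3,4,5,6}->{2,5,6}
Constraint 4 (W + U = V) on D(W)={1,4,5} D(U)={1,4} D(V)={2,5,6}: no change
So after all 4 constraints: D(U) = {1,4}

Answer: {1,4}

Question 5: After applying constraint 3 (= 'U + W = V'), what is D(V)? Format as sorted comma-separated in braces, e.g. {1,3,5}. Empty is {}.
Answer: {2,5,6}

Derivation:
Constraint 1 (Z != U) on D(Z)={1,3,4,6,7,8} D(U)={1,4,8}: no change
Constraint 2 (Z != U) on D(Z)={1,3,4,6,7,8} D(U)={1,4,8}: no change
Constraint 3 (U + W = V) on D(U)={1,4,8} D(W)={1,4,5,8} D(V)={1,2,3,4,5,6}: U {1,4,8}->{1,4}; W {1,4,5,8}->{1,4,5}; V {1,2,3,4,5,6}->{2,5,6}
So after constraint 3: D(V) = {2,5,6}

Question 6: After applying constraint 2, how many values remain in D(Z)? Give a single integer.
Answer: 6

Derivation:
Constraint 1 (Z != U) on D(Z)={1,3,4,6,7,8} D(U)={1,4,8}: no change
Constraint 2 (Z != U) on D(Z)={1,3,4,6,7,8} D(U)={1,4,8}: no change
So after constraint 2: D(Z)={1,3,4,6,7,8}, size = 6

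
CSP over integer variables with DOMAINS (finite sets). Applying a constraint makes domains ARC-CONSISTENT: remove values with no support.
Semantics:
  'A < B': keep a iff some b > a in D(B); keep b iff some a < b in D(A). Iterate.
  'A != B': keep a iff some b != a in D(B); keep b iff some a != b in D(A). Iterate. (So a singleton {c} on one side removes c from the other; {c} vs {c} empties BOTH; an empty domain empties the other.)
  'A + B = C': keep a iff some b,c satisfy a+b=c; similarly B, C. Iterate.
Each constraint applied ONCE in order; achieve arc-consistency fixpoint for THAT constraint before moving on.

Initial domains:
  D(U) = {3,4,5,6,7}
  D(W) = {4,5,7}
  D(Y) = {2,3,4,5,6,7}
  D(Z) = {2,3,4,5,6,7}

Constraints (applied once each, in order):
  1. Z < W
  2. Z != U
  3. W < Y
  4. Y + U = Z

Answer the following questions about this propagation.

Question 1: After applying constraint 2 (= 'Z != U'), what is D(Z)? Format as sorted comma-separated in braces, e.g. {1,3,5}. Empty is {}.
Answer: {2,3,4,5,6}

Derivation:
Constraint 1 (Z < W) on D(Z)={2,3,4,5,6,7} D(W)={4,5,7}: Z {2,3,4,5,6,7}->{2,3,4,5,6}
Constraint 2 (Z != U) on D(Z)={2,3,4,5,6} D(U)={3,4,5,6,7}: no change
So after constraint 2: D(Z) = {2,3,4,5,6}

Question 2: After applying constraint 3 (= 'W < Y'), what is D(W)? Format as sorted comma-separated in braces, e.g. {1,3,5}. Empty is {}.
Answer: {4,5}

Derivation:
Constraint 1 (Z < W) on D(Z)={2,3,4,5,6,7} D(W)={4,5,7}: Z {2,3,4,5,6,7}->{2,3,4,5,6}
Constraint 2 (Z != U) on D(Z)={2,3,4,5,6} D(U)={3,4,5,6,7}: no change
Constraint 3 (W < Y) on D(W)={4,5,7} D(Y)={2,3,4,5,6,7}: W {4,5,7}->{4,5}; Y {2,3,4,5,6,7}->{5,6,7}
So after constraint 3: D(W) = {4,5}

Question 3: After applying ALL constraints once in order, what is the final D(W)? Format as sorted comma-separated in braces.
Answer: {4,5}

Derivation:
Constraint 1 (Z < W) on D(Z)={2,3,4,5,6,7} D(W)={4,5,7}: Z {2,3,4,5,6,7}->{2,3,4,5,6}
Constraint 2 (Z != U) on D(Z)={2,3,4,5,6} D(U)={3,4,5,6,7}: no change
Constraint 3 (W < Y) on D(W)={4,5,7} D(Y)={2,3,4,5,6,7}: W {4,5,7}->{4,5}; Y {2,3,4,5,6,7}->{5,6,7}
Constraint 4 (Y + U = Z) on D(Y)={5,6,7} D(U)={3,4,5,6,7} D(Z)={2,3,4,5,6}: Y {5,6,7}->{}; U {3,4,5,6,7}->{}; Z {2,3,4,5,6}->{}
So after all 4 constraints: D(W) = {4,5}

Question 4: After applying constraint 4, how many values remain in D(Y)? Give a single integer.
Answer: 0

Derivation:
Constraint 1 (Z < W) on D(Z)={2,3,4,5,6,7} D(W)={4,5,7}: Z {2,3,4,5,6,7}->{2,3,4,5,6}
Constraint 2 (Z != U) on D(Z)={2,3,4,5,6} D(U)={3,4,5,6,7}: no change
Constraint 3 (W < Y) on D(W)={4,5,7} D(Y)={2,3,4,5,6,7}: W {4,5,7}->{4,5}; Y {2,3,4,5,6,7}->{5,6,7}
Constraint 4 (Y + U = Z) on D(Y)={5,6,7} D(U)={3,4,5,6,7} D(Z)={2,3,4,5,6}: Y {5,6,7}->{}; U {3,4,5,6,7}->{}; Z {2,3,4,5,6}->{}
So after constraint 4: D(Y)={}, size = 0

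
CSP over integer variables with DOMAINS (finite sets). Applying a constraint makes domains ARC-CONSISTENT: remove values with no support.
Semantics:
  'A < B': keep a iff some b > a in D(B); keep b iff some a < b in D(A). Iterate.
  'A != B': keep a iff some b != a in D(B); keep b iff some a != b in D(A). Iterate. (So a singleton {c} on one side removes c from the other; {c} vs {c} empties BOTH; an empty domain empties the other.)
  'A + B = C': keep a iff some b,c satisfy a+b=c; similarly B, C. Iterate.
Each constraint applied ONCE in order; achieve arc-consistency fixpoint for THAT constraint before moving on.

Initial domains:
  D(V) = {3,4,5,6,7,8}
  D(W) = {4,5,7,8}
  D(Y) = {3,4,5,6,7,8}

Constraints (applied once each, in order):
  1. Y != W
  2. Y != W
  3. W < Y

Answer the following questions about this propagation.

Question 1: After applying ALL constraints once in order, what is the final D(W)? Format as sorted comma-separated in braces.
Answer: {4,5,7}

Derivation:
Constraint 1 (Y != W) on D(Y)={3,4,5,6,7,8} D(W)={4,5,7,8}: no change
Constraint 2 (Y != W) on D(Y)={3,4,5,6,7,8} D(W)={4,5,7,8}: no change
Constraint 3 (W < Y) on D(W)={4,5,7,8} D(Y)={3,4,5,6,7,8}: W {4,5,7,8}->{4,5,7}; Y {3,4,5,6,7,8}->{5,6,7,8}
So after all 3 constraints: D(W) = {4,5,7}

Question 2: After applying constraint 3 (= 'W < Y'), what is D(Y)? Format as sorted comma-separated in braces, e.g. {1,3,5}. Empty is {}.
Answer: {5,6,7,8}

Derivation:
Constraint 1 (Y != W) on D(Y)={3,4,5,6,7,8} D(W)={4,5,7,8}: no change
Constraint 2 (Y != W) on D(Y)={3,4,5,6,7,8} D(W)={4,5,7,8}: no change
Constraint 3 (W < Y) on D(W)={4,5,7,8} D(Y)={3,4,5,6,7,8}: W {4,5,7,8}->{4,5,7}; Y {3,4,5,6,7,8}->{5,6,7,8}
So after constraint 3: D(Y) = {5,6,7,8}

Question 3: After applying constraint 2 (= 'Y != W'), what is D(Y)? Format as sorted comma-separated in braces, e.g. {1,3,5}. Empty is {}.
Answer: {3,4,5,6,7,8}

Derivation:
Constraint 1 (Y != W) on D(Y)={3,4,5,6,7,8} D(W)={4,5,7,8}: no change
Constraint 2 (Y != W) on D(Y)={3,4,5,6,7,8} D(W)={4,5,7,8}: no change
So after constraint 2: D(Y) = {3,4,5,6,7,8}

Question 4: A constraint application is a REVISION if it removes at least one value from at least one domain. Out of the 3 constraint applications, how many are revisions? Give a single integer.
Constraint 1 (Y != W) on D(Y)={3,4,5,6,7,8} D(W)={4,5,7,8}: no change => not a revision
Constraint 2 (Y != W) on D(Y)={3,4,5,6,7,8} D(W)={4,5,7,8}: no change => not a revision
Constraint 3 (W < Y) on D(W)={4,5,7,8} D(Y)={3,4,5,6,7,8}: W {4,5,7,8}->{4,5,7}; Y {3,4,5,6,7,8}->{5,6,7,8} => REVISION
Total revisions = 1

Answer: 1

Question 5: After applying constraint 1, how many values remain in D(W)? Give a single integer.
Answer: 4

Derivation:
Constraint 1 (Y != W) on D(Y)={3,4,5,6,7,8} D(W)={4,5,7,8}: no change
So after constraint 1: D(W)={4,5,7,8}, size = 4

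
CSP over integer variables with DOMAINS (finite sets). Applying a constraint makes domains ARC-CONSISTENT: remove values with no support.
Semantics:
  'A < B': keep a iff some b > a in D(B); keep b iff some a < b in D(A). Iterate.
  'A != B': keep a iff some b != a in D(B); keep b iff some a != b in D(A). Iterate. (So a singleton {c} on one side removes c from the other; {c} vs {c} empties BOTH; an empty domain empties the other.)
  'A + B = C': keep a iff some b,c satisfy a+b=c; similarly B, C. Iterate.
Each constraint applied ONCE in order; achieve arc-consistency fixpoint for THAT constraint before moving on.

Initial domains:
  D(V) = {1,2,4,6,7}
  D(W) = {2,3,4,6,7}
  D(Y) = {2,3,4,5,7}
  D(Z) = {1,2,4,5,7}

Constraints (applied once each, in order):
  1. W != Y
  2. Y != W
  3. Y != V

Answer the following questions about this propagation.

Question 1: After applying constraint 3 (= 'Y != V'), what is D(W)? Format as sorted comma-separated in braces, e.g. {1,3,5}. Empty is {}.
Answer: {2,3,4,6,7}

Derivation:
Constraint 1 (W != Y) on D(W)={2,3,4,6,7} D(Y)={2,3,4,5,7}: no change
Constraint 2 (Y != W) on D(Y)={2,3,4,5,7} D(W)={2,3,4,6,7}: no change
Constraint 3 (Y != V) on D(Y)={2,3,4,5,7} D(V)={1,2,4,6,7}: no change
So after constraint 3: D(W) = {2,3,4,6,7}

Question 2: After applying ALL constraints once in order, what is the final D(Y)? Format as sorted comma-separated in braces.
Constraint 1 (W != Y) on D(W)={2,3,4,6,7} D(Y)={2,3,4,5,7}: no change
Constraint 2 (Y != W) on D(Y)={2,3,4,5,7} D(W)={2,3,4,6,7}: no change
Constraint 3 (Y != V) on D(Y)={2,3,4,5,7} D(V)={1,2,4,6,7}: no change
So after all 3 constraints: D(Y) = {2,3,4,5,7}

Answer: {2,3,4,5,7}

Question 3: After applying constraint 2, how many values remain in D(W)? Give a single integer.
Constraint 1 (W != Y) on D(W)={2,3,4,6,7} D(Y)={2,3,4,5,7}: no change
Constraint 2 (Y != W) on D(Y)={2,3,4,5,7} D(W)={2,3,4,6,7}: no change
So after constraint 2: D(W)={2,3,4,6,7}, size = 5

Answer: 5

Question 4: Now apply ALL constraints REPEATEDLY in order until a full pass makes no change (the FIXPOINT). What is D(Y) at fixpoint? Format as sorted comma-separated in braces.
Answer: {2,3,4,5,7}

Derivation:
pass 0 (initial): D(Y)={2,3,4,5,7}
pass 1: no change
Fixpoint after 1 passes: D(Y) = {2,3,4,5,7}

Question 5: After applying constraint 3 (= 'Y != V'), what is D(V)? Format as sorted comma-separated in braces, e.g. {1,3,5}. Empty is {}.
Answer: {1,2,4,6,7}

Derivation:
Constraint 1 (W != Y) on D(W)={2,3,4,6,7} D(Y)={2,3,4,5,7}: no change
Constraint 2 (Y != W) on D(Y)={2,3,4,5,7} D(W)={2,3,4,6,7}: no change
Constraint 3 (Y != V) on D(Y)={2,3,4,5,7} D(V)={1,2,4,6,7}: no change
So after constraint 3: D(V) = {1,2,4,6,7}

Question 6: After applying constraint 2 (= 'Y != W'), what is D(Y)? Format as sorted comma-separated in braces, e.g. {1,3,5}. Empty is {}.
Answer: {2,3,4,5,7}

Derivation:
Constraint 1 (W != Y) on D(W)={2,3,4,6,7} D(Y)={2,3,4,5,7}: no change
Constraint 2 (Y != W) on D(Y)={2,3,4,5,7} D(W)={2,3,4,6,7}: no change
So after constraint 2: D(Y) = {2,3,4,5,7}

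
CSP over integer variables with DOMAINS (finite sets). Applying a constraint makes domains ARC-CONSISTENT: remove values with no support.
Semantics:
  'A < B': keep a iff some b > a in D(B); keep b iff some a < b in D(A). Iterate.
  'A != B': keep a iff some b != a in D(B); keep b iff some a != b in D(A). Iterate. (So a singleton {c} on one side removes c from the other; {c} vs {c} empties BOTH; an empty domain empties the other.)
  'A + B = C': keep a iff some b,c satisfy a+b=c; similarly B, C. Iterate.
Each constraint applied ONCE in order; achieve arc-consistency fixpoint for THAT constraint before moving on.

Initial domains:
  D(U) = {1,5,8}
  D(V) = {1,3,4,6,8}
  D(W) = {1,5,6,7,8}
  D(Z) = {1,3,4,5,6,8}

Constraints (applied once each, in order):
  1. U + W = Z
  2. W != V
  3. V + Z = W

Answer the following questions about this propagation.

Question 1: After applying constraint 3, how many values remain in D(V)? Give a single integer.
Answer: 1

Derivation:
Constraint 1 (U + W = Z) on D(U)={1,5,8} D(W)={1,5,6,7,8} D(Z)={1,3,4,5,6,8}: U {1,5,8}->{1,5}; W {1,5,6,7,8}->{1,5,7}; Z {1,3,4,5,6,8}->{6,8}
Constraint 2 (W != V) on D(W)={1,5,7} D(V)={1,3,4,6,8}: no change
Constraint 3 (V + Z = W) on D(V)={1,3,4,6,8} D(Z)={6,8} D(W)={1,5,7}: V {1,3,4,6,8}->{1}; Z {6,8}->{6}; W {1,5,7}->{7}
So after constraint 3: D(V)={1}, size = 1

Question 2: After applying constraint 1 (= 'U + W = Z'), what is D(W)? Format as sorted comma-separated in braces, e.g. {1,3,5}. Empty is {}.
Answer: {1,5,7}

Derivation:
Constraint 1 (U + W = Z) on D(U)={1,5,8} D(W)={1,5,6,7,8} D(Z)={1,3,4,5,6,8}: U {1,5,8}->{1,5}; W {1,5,6,7,8}->{1,5,7}; Z {1,3,4,5,6,8}->{6,8}
So after constraint 1: D(W) = {1,5,7}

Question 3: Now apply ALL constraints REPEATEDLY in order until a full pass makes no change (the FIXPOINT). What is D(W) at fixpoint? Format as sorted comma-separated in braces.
Answer: {}

Derivation:
pass 0 (initial): D(W)={1,5,6,7,8}
pass 1: U {1,5,8}->{1,5}; V {1,3,4,6,8}->{1}; W {1,5,6,7,8}->{7}; Z {1,3,4,5,6,8}->{6}
pass 2: U {1,5}->{}; V {1}->{}; W {7}->{}; Z {6}->{}
pass 3: no change
Fixpoint after 3 passes: D(W) = {}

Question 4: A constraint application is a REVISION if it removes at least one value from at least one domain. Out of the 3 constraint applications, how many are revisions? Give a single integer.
Answer: 2

Derivation:
Constraint 1 (U + W = Z) on D(U)={1,5,8} D(W)={1,5,6,7,8} D(Z)={1,3,4,5,6,8}: U {1,5,8}->{1,5}; W {1,5,6,7,8}->{1,5,7}; Z {1,3,4,5,6,8}->{6,8} => REVISION
Constraint 2 (W != V) on D(W)={1,5,7} D(V)={1,3,4,6,8}: no change => not a revision
Constraint 3 (V + Z = W) on D(V)={1,3,4,6,8} D(Z)={6,8} D(W)={1,5,7}: V {1,3,4,6,8}->{1}; Z {6,8}->{6}; W {1,5,7}->{7} => REVISION
Total revisions = 2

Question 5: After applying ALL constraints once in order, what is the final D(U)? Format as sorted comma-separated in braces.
Answer: {1,5}

Derivation:
Constraint 1 (U + W = Z) on D(U)={1,5,8} D(W)={1,5,6,7,8} D(Z)={1,3,4,5,6,8}: U {1,5,8}->{1,5}; W {1,5,6,7,8}->{1,5,7}; Z {1,3,4,5,6,8}->{6,8}
Constraint 2 (W != V) on D(W)={1,5,7} D(V)={1,3,4,6,8}: no change
Constraint 3 (V + Z = W) on D(V)={1,3,4,6,8} D(Z)={6,8} D(W)={1,5,7}: V {1,3,4,6,8}->{1}; Z {6,8}->{6}; W {1,5,7}->{7}
So after all 3 constraints: D(U) = {1,5}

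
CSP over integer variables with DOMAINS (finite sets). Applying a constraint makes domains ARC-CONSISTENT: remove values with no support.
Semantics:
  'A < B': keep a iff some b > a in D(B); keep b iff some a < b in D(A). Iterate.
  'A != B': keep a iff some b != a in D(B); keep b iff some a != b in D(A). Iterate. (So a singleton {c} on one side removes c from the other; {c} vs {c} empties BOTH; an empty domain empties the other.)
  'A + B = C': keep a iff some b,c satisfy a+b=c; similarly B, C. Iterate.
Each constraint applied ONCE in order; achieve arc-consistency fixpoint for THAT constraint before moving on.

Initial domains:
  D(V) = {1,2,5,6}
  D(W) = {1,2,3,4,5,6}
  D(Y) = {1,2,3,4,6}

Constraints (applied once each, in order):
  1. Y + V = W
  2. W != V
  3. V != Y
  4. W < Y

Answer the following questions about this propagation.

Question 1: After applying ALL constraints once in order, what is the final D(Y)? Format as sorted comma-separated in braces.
Answer: {3,4}

Derivation:
Constraint 1 (Y + V = W) on D(Y)={1,2,3,4,6} D(V)={1,2,5,6} D(W)={1,2,3,4,5,6}: Y {1,2,3,4,6}->{1,2,3,4}; V {1,2,5,6}->{1,2,5}; W {1,2,3,4,5,6}->{2,3,4,5,6}
Constraint 2 (W != V) on D(W)={2,3,4,5,6} D(V)={1,2,5}: no change
Constraint 3 (V != Y) on D(V)={1,2,5} D(Y)={1,2,3,4}: no change
Constraint 4 (W < Y) on D(W)={2,3,4,5,6} D(Y)={1,2,3,4}: W {2,3,4,5,6}->{2,3}; Y {1,2,3,4}->{3,4}
So after all 4 constraints: D(Y) = {3,4}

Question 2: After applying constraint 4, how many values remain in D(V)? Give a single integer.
Answer: 3

Derivation:
Constraint 1 (Y + V = W) on D(Y)={1,2,3,4,6} D(V)={1,2,5,6} D(W)={1,2,3,4,5,6}: Y {1,2,3,4,6}->{1,2,3,4}; V {1,2,5,6}->{1,2,5}; W {1,2,3,4,5,6}->{2,3,4,5,6}
Constraint 2 (W != V) on D(W)={2,3,4,5,6} D(V)={1,2,5}: no change
Constraint 3 (V != Y) on D(V)={1,2,5} D(Y)={1,2,3,4}: no change
Constraint 4 (W < Y) on D(W)={2,3,4,5,6} D(Y)={1,2,3,4}: W {2,3,4,5,6}->{2,3}; Y {1,2,3,4}->{3,4}
So after constraint 4: D(V)={1,2,5}, size = 3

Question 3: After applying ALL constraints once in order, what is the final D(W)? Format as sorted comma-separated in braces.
Constraint 1 (Y + V = W) on D(Y)={1,2,3,4,6} D(V)={1,2,5,6} D(W)={1,2,3,4,5,6}: Y {1,2,3,4,6}->{1,2,3,4}; V {1,2,5,6}->{1,2,5}; W {1,2,3,4,5,6}->{2,3,4,5,6}
Constraint 2 (W != V) on D(W)={2,3,4,5,6} D(V)={1,2,5}: no change
Constraint 3 (V != Y) on D(V)={1,2,5} D(Y)={1,2,3,4}: no change
Constraint 4 (W < Y) on D(W)={2,3,4,5,6} D(Y)={1,2,3,4}: W {2,3,4,5,6}->{2,3}; Y {1,2,3,4}->{3,4}
So after all 4 constraints: D(W) = {2,3}

Answer: {2,3}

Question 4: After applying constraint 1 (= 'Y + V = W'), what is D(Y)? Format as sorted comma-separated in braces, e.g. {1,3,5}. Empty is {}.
Answer: {1,2,3,4}

Derivation:
Constraint 1 (Y + V = W) on D(Y)={1,2,3,4,6} D(V)={1,2,5,6} D(W)={1,2,3,4,5,6}: Y {1,2,3,4,6}->{1,2,3,4}; V {1,2,5,6}->{1,2,5}; W {1,2,3,4,5,6}->{2,3,4,5,6}
So after constraint 1: D(Y) = {1,2,3,4}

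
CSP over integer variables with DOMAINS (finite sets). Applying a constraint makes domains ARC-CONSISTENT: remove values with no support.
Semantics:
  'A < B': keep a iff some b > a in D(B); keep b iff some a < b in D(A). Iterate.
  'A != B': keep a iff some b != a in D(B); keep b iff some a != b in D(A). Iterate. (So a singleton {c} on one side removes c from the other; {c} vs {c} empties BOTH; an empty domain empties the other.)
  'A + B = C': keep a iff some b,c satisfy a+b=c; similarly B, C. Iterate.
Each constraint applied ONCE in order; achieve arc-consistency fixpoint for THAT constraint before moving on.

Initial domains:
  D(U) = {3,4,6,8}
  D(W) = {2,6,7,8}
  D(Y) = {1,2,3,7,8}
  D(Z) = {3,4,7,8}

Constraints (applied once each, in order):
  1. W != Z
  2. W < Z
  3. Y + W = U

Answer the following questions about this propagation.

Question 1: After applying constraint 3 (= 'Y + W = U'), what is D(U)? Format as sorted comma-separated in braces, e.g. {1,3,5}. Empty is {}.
Answer: {3,4,8}

Derivation:
Constraint 1 (W != Z) on D(W)={2,6,7,8} D(Z)={3,4,7,8}: no change
Constraint 2 (W < Z) on D(W)={2,6,7,8} D(Z)={3,4,7,8}: W {2,6,7,8}->{2,6,7}
Constraint 3 (Y + W = U) on D(Y)={1,2,3,7,8} D(W)={2,6,7} D(U)={3,4,6,8}: Y {1,2,3,7,8}->{1,2}; U {3,4,6,8}->{3,4,8}
So after constraint 3: D(U) = {3,4,8}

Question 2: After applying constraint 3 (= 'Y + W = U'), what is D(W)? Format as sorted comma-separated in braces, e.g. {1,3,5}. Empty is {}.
Constraint 1 (W != Z) on D(W)={2,6,7,8} D(Z)={3,4,7,8}: no change
Constraint 2 (W < Z) on D(W)={2,6,7,8} D(Z)={3,4,7,8}: W {2,6,7,8}->{2,6,7}
Constraint 3 (Y + W = U) on D(Y)={1,2,3,7,8} D(W)={2,6,7} D(U)={3,4,6,8}: Y {1,2,3,7,8}->{1,2}; U {3,4,6,8}->{3,4,8}
So after constraint 3: D(W) = {2,6,7}

Answer: {2,6,7}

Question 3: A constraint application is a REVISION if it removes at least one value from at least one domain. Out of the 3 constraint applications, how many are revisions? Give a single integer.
Constraint 1 (W != Z) on D(W)={2,6,7,8} D(Z)={3,4,7,8}: no change => not a revision
Constraint 2 (W < Z) on D(W)={2,6,7,8} D(Z)={3,4,7,8}: W {2,6,7,8}->{2,6,7} => REVISION
Constraint 3 (Y + W = U) on D(Y)={1,2,3,7,8} D(W)={2,6,7} D(U)={3,4,6,8}: Y {1,2,3,7,8}->{1,2}; U {3,4,6,8}->{3,4,8} => REVISION
Total revisions = 2

Answer: 2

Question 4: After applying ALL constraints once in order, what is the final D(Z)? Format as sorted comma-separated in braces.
Answer: {3,4,7,8}

Derivation:
Constraint 1 (W != Z) on D(W)={2,6,7,8} D(Z)={3,4,7,8}: no change
Constraint 2 (W < Z) on D(W)={2,6,7,8} D(Z)={3,4,7,8}: W {2,6,7,8}->{2,6,7}
Constraint 3 (Y + W = U) on D(Y)={1,2,3,7,8} D(W)={2,6,7} D(U)={3,4,6,8}: Y {1,2,3,7,8}->{1,2}; U {3,4,6,8}->{3,4,8}
So after all 3 constraints: D(Z) = {3,4,7,8}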